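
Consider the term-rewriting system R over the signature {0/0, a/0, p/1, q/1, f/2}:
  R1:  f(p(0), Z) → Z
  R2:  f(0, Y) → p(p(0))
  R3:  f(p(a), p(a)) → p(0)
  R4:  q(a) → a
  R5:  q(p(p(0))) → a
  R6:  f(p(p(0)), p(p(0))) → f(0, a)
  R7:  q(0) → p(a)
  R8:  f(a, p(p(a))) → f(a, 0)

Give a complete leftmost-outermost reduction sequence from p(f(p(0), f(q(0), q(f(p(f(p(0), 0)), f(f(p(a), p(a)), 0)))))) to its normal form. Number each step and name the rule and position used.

1. p(f(p(0), f(q(0), q(f(p(f(p(0), 0)), f(f(p(a), p(a)), 0))))))  →  p(f(q(0), q(f(p(f(p(0), 0)), f(f(p(a), p(a)), 0)))))   [R1 at 1]
2. p(f(q(0), q(f(p(f(p(0), 0)), f(f(p(a), p(a)), 0)))))  →  p(f(p(a), q(f(p(f(p(0), 0)), f(f(p(a), p(a)), 0)))))   [R7 at 1.1]
3. p(f(p(a), q(f(p(f(p(0), 0)), f(f(p(a), p(a)), 0)))))  →  p(f(p(a), q(f(p(0), f(f(p(a), p(a)), 0)))))   [R1 at 1.2.1.1.1]
4. p(f(p(a), q(f(p(0), f(f(p(a), p(a)), 0)))))  →  p(f(p(a), q(f(f(p(a), p(a)), 0))))   [R1 at 1.2.1]
5. p(f(p(a), q(f(f(p(a), p(a)), 0))))  →  p(f(p(a), q(f(p(0), 0))))   [R3 at 1.2.1.1]
6. p(f(p(a), q(f(p(0), 0))))  →  p(f(p(a), q(0)))   [R1 at 1.2.1]
7. p(f(p(a), q(0)))  →  p(f(p(a), p(a)))   [R7 at 1.2]
8. p(f(p(a), p(a)))  →  p(p(0))   [R3 at 1]

p(p(0))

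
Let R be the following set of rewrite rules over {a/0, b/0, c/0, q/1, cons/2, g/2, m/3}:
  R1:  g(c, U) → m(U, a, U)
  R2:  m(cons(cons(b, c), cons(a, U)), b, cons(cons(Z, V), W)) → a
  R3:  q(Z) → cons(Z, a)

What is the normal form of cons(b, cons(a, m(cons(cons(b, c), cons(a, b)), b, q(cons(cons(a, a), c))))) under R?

cons(b, cons(a, a))

1. cons(b, cons(a, m(cons(cons(b, c), cons(a, b)), b, q(cons(cons(a, a), c)))))  →  cons(b, cons(a, m(cons(cons(b, c), cons(a, b)), b, cons(cons(cons(a, a), c), a))))   [R3 at 2.2.3]
2. cons(b, cons(a, m(cons(cons(b, c), cons(a, b)), b, cons(cons(cons(a, a), c), a))))  →  cons(b, cons(a, a))   [R2 at 2.2]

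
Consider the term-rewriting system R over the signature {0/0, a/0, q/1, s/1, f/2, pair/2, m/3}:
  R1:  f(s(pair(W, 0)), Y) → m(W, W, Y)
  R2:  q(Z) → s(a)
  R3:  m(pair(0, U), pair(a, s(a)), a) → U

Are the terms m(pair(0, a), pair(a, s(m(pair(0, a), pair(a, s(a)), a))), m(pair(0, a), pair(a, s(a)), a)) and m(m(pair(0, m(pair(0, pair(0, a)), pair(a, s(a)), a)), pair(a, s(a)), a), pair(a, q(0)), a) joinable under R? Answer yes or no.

yes — NF(t₁) = a, NF(t₂) = a

Reduce t₁ = m(pair(0, a), pair(a, s(m(pair(0, a), pair(a, s(a)), a))), m(pair(0, a), pair(a, s(a)), a)):
1. m(pair(0, a), pair(a, s(m(pair(0, a), pair(a, s(a)), a))), m(pair(0, a), pair(a, s(a)), a))  →  m(pair(0, a), pair(a, s(a)), m(pair(0, a), pair(a, s(a)), a))   [R3 at 2.2.1]
2. m(pair(0, a), pair(a, s(a)), m(pair(0, a), pair(a, s(a)), a))  →  m(pair(0, a), pair(a, s(a)), a)   [R3 at 3]
3. m(pair(0, a), pair(a, s(a)), a)  →  a   [R3 at ε]

Reduce t₂ = m(m(pair(0, m(pair(0, pair(0, a)), pair(a, s(a)), a)), pair(a, s(a)), a), pair(a, q(0)), a):
1. m(m(pair(0, m(pair(0, pair(0, a)), pair(a, s(a)), a)), pair(a, s(a)), a), pair(a, q(0)), a)  →  m(m(pair(0, pair(0, a)), pair(a, s(a)), a), pair(a, q(0)), a)   [R3 at 1]
2. m(m(pair(0, pair(0, a)), pair(a, s(a)), a), pair(a, q(0)), a)  →  m(pair(0, a), pair(a, q(0)), a)   [R3 at 1]
3. m(pair(0, a), pair(a, q(0)), a)  →  m(pair(0, a), pair(a, s(a)), a)   [R2 at 2.2]
4. m(pair(0, a), pair(a, s(a)), a)  →  a   [R3 at ε]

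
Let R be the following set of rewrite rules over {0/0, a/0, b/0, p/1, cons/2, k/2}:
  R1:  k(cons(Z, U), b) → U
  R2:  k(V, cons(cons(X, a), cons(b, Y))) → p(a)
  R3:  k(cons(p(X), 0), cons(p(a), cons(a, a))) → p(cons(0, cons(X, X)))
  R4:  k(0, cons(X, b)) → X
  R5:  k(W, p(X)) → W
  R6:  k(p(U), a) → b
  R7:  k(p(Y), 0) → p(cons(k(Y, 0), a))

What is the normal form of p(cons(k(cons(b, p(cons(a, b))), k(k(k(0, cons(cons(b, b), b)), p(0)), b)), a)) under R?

1. p(cons(k(cons(b, p(cons(a, b))), k(k(k(0, cons(cons(b, b), b)), p(0)), b)), a))  →  p(cons(k(cons(b, p(cons(a, b))), k(k(0, cons(cons(b, b), b)), b)), a))   [R5 at 1.1.2.1]
2. p(cons(k(cons(b, p(cons(a, b))), k(k(0, cons(cons(b, b), b)), b)), a))  →  p(cons(k(cons(b, p(cons(a, b))), k(cons(b, b), b)), a))   [R4 at 1.1.2.1]
3. p(cons(k(cons(b, p(cons(a, b))), k(cons(b, b), b)), a))  →  p(cons(k(cons(b, p(cons(a, b))), b), a))   [R1 at 1.1.2]
4. p(cons(k(cons(b, p(cons(a, b))), b), a))  →  p(cons(p(cons(a, b)), a))   [R1 at 1.1]

p(cons(p(cons(a, b)), a))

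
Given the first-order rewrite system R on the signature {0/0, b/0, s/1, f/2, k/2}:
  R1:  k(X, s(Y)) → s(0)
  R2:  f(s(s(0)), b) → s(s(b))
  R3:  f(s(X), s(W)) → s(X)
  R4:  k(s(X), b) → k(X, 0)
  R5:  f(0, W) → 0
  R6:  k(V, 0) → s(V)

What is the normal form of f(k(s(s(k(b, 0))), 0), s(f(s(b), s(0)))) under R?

s(s(s(s(b))))

1. f(k(s(s(k(b, 0))), 0), s(f(s(b), s(0))))  →  f(s(s(s(k(b, 0)))), s(f(s(b), s(0))))   [R6 at 1]
2. f(s(s(s(k(b, 0)))), s(f(s(b), s(0))))  →  s(s(s(k(b, 0))))   [R3 at ε]
3. s(s(s(k(b, 0))))  →  s(s(s(s(b))))   [R6 at 1.1.1]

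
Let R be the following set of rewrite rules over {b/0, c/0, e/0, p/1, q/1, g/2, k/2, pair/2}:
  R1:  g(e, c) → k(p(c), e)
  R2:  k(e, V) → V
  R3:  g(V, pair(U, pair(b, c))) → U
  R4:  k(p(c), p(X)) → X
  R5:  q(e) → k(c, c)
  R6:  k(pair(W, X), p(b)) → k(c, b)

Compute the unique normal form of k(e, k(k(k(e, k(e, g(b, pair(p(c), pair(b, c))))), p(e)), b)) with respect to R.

b

1. k(e, k(k(k(e, k(e, g(b, pair(p(c), pair(b, c))))), p(e)), b))  →  k(k(k(e, k(e, g(b, pair(p(c), pair(b, c))))), p(e)), b)   [R2 at ε]
2. k(k(k(e, k(e, g(b, pair(p(c), pair(b, c))))), p(e)), b)  →  k(k(k(e, g(b, pair(p(c), pair(b, c)))), p(e)), b)   [R2 at 1.1]
3. k(k(k(e, g(b, pair(p(c), pair(b, c)))), p(e)), b)  →  k(k(g(b, pair(p(c), pair(b, c))), p(e)), b)   [R2 at 1.1]
4. k(k(g(b, pair(p(c), pair(b, c))), p(e)), b)  →  k(k(p(c), p(e)), b)   [R3 at 1.1]
5. k(k(p(c), p(e)), b)  →  k(e, b)   [R4 at 1]
6. k(e, b)  →  b   [R2 at ε]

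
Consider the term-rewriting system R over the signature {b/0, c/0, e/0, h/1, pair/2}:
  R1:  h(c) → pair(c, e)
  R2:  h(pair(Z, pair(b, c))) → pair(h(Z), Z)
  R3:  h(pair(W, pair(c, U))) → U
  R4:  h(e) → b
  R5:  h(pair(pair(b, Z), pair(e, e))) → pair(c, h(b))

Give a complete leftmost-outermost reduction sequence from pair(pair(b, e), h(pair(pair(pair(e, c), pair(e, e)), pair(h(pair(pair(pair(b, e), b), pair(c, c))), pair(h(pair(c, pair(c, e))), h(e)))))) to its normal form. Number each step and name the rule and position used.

pair(pair(b, e), pair(e, b))

1. pair(pair(b, e), h(pair(pair(pair(e, c), pair(e, e)), pair(h(pair(pair(pair(b, e), b), pair(c, c))), pair(h(pair(c, pair(c, e))), h(e))))))  →  pair(pair(b, e), h(pair(pair(pair(e, c), pair(e, e)), pair(c, pair(h(pair(c, pair(c, e))), h(e))))))   [R3 at 2.1.2.1]
2. pair(pair(b, e), h(pair(pair(pair(e, c), pair(e, e)), pair(c, pair(h(pair(c, pair(c, e))), h(e))))))  →  pair(pair(b, e), pair(h(pair(c, pair(c, e))), h(e)))   [R3 at 2]
3. pair(pair(b, e), pair(h(pair(c, pair(c, e))), h(e)))  →  pair(pair(b, e), pair(e, h(e)))   [R3 at 2.1]
4. pair(pair(b, e), pair(e, h(e)))  →  pair(pair(b, e), pair(e, b))   [R4 at 2.2]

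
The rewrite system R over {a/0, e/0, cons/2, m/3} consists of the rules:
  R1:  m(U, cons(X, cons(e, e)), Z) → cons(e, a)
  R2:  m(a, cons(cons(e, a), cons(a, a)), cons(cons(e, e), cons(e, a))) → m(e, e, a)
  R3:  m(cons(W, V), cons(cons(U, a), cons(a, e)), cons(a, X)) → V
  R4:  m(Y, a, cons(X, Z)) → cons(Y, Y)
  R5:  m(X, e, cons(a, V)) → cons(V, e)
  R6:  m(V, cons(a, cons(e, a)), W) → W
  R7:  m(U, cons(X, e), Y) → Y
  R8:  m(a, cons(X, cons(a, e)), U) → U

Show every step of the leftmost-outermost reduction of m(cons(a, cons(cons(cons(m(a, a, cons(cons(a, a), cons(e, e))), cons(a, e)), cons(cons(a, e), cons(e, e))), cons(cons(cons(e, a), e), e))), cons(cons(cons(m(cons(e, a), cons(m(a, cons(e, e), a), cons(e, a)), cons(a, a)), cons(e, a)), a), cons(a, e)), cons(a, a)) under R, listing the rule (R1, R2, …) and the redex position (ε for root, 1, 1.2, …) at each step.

cons(cons(cons(cons(a, a), cons(a, e)), cons(cons(a, e), cons(e, e))), cons(cons(cons(e, a), e), e))

1. m(cons(a, cons(cons(cons(m(a, a, cons(cons(a, a), cons(e, e))), cons(a, e)), cons(cons(a, e), cons(e, e))), cons(cons(cons(e, a), e), e))), cons(cons(cons(m(cons(e, a), cons(m(a, cons(e, e), a), cons(e, a)), cons(a, a)), cons(e, a)), a), cons(a, e)), cons(a, a))  →  cons(cons(cons(m(a, a, cons(cons(a, a), cons(e, e))), cons(a, e)), cons(cons(a, e), cons(e, e))), cons(cons(cons(e, a), e), e))   [R3 at ε]
2. cons(cons(cons(m(a, a, cons(cons(a, a), cons(e, e))), cons(a, e)), cons(cons(a, e), cons(e, e))), cons(cons(cons(e, a), e), e))  →  cons(cons(cons(cons(a, a), cons(a, e)), cons(cons(a, e), cons(e, e))), cons(cons(cons(e, a), e), e))   [R4 at 1.1.1]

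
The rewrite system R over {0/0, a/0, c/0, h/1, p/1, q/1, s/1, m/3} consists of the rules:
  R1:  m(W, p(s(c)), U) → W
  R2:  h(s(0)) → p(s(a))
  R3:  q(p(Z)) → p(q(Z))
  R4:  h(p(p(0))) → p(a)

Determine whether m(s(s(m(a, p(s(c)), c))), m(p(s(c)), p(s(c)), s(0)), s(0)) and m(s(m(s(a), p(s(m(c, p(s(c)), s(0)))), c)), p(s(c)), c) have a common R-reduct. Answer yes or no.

yes — NF(t₁) = s(s(a)), NF(t₂) = s(s(a))

Reduce t₁ = m(s(s(m(a, p(s(c)), c))), m(p(s(c)), p(s(c)), s(0)), s(0)):
1. m(s(s(m(a, p(s(c)), c))), m(p(s(c)), p(s(c)), s(0)), s(0))  →  m(s(s(a)), m(p(s(c)), p(s(c)), s(0)), s(0))   [R1 at 1.1.1]
2. m(s(s(a)), m(p(s(c)), p(s(c)), s(0)), s(0))  →  m(s(s(a)), p(s(c)), s(0))   [R1 at 2]
3. m(s(s(a)), p(s(c)), s(0))  →  s(s(a))   [R1 at ε]

Reduce t₂ = m(s(m(s(a), p(s(m(c, p(s(c)), s(0)))), c)), p(s(c)), c):
1. m(s(m(s(a), p(s(m(c, p(s(c)), s(0)))), c)), p(s(c)), c)  →  s(m(s(a), p(s(m(c, p(s(c)), s(0)))), c))   [R1 at ε]
2. s(m(s(a), p(s(m(c, p(s(c)), s(0)))), c))  →  s(m(s(a), p(s(c)), c))   [R1 at 1.2.1.1]
3. s(m(s(a), p(s(c)), c))  →  s(s(a))   [R1 at 1]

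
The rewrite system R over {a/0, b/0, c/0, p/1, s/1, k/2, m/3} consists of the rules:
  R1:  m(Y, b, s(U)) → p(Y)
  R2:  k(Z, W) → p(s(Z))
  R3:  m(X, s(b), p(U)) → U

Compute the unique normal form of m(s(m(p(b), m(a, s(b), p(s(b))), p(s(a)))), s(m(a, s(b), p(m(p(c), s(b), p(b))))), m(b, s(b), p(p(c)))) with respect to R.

1. m(s(m(p(b), m(a, s(b), p(s(b))), p(s(a)))), s(m(a, s(b), p(m(p(c), s(b), p(b))))), m(b, s(b), p(p(c))))  →  m(s(m(p(b), s(b), p(s(a)))), s(m(a, s(b), p(m(p(c), s(b), p(b))))), m(b, s(b), p(p(c))))   [R3 at 1.1.2]
2. m(s(m(p(b), s(b), p(s(a)))), s(m(a, s(b), p(m(p(c), s(b), p(b))))), m(b, s(b), p(p(c))))  →  m(s(s(a)), s(m(a, s(b), p(m(p(c), s(b), p(b))))), m(b, s(b), p(p(c))))   [R3 at 1.1]
3. m(s(s(a)), s(m(a, s(b), p(m(p(c), s(b), p(b))))), m(b, s(b), p(p(c))))  →  m(s(s(a)), s(m(p(c), s(b), p(b))), m(b, s(b), p(p(c))))   [R3 at 2.1]
4. m(s(s(a)), s(m(p(c), s(b), p(b))), m(b, s(b), p(p(c))))  →  m(s(s(a)), s(b), m(b, s(b), p(p(c))))   [R3 at 2.1]
5. m(s(s(a)), s(b), m(b, s(b), p(p(c))))  →  m(s(s(a)), s(b), p(c))   [R3 at 3]
6. m(s(s(a)), s(b), p(c))  →  c   [R3 at ε]

c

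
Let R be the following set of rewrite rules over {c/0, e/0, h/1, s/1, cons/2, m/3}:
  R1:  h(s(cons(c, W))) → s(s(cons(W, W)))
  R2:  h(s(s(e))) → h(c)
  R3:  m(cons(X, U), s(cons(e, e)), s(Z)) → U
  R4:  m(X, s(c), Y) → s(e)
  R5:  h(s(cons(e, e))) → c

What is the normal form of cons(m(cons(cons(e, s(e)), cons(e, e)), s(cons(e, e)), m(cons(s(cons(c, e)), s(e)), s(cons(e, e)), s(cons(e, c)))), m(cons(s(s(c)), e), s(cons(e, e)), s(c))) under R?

cons(cons(e, e), e)

1. cons(m(cons(cons(e, s(e)), cons(e, e)), s(cons(e, e)), m(cons(s(cons(c, e)), s(e)), s(cons(e, e)), s(cons(e, c)))), m(cons(s(s(c)), e), s(cons(e, e)), s(c)))  →  cons(m(cons(cons(e, s(e)), cons(e, e)), s(cons(e, e)), s(e)), m(cons(s(s(c)), e), s(cons(e, e)), s(c)))   [R3 at 1.3]
2. cons(m(cons(cons(e, s(e)), cons(e, e)), s(cons(e, e)), s(e)), m(cons(s(s(c)), e), s(cons(e, e)), s(c)))  →  cons(cons(e, e), m(cons(s(s(c)), e), s(cons(e, e)), s(c)))   [R3 at 1]
3. cons(cons(e, e), m(cons(s(s(c)), e), s(cons(e, e)), s(c)))  →  cons(cons(e, e), e)   [R3 at 2]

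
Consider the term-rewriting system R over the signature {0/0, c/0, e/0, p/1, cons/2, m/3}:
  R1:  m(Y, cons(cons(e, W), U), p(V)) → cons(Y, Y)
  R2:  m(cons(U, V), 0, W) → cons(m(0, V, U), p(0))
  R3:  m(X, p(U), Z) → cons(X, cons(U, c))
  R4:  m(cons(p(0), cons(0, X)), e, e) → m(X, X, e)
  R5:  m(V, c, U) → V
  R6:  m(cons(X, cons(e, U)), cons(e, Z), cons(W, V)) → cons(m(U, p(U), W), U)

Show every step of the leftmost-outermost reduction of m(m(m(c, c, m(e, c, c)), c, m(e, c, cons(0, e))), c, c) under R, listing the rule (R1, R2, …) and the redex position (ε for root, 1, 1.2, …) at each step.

c

1. m(m(m(c, c, m(e, c, c)), c, m(e, c, cons(0, e))), c, c)  →  m(m(c, c, m(e, c, c)), c, m(e, c, cons(0, e)))   [R5 at ε]
2. m(m(c, c, m(e, c, c)), c, m(e, c, cons(0, e)))  →  m(c, c, m(e, c, c))   [R5 at ε]
3. m(c, c, m(e, c, c))  →  c   [R5 at ε]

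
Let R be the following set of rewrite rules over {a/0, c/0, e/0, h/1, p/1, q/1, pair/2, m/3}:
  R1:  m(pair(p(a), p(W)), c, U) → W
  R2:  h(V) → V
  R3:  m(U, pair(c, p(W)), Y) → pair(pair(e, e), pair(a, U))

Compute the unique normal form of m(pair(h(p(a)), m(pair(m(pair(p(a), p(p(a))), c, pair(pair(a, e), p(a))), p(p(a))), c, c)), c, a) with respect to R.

a

1. m(pair(h(p(a)), m(pair(m(pair(p(a), p(p(a))), c, pair(pair(a, e), p(a))), p(p(a))), c, c)), c, a)  →  m(pair(p(a), m(pair(m(pair(p(a), p(p(a))), c, pair(pair(a, e), p(a))), p(p(a))), c, c)), c, a)   [R2 at 1.1]
2. m(pair(p(a), m(pair(m(pair(p(a), p(p(a))), c, pair(pair(a, e), p(a))), p(p(a))), c, c)), c, a)  →  m(pair(p(a), m(pair(p(a), p(p(a))), c, c)), c, a)   [R1 at 1.2.1.1]
3. m(pair(p(a), m(pair(p(a), p(p(a))), c, c)), c, a)  →  m(pair(p(a), p(a)), c, a)   [R1 at 1.2]
4. m(pair(p(a), p(a)), c, a)  →  a   [R1 at ε]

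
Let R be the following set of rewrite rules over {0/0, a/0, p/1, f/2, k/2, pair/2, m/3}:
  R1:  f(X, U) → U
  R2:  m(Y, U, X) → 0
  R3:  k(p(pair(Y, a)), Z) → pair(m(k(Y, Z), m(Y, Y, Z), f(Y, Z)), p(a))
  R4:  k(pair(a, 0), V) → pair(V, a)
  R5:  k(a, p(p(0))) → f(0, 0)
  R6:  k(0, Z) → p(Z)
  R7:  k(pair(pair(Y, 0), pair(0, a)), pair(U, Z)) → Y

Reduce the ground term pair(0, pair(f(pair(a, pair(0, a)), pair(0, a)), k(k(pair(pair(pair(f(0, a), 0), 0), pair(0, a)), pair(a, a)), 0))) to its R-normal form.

1. pair(0, pair(f(pair(a, pair(0, a)), pair(0, a)), k(k(pair(pair(pair(f(0, a), 0), 0), pair(0, a)), pair(a, a)), 0)))  →  pair(0, pair(pair(0, a), k(k(pair(pair(pair(f(0, a), 0), 0), pair(0, a)), pair(a, a)), 0)))   [R1 at 2.1]
2. pair(0, pair(pair(0, a), k(k(pair(pair(pair(f(0, a), 0), 0), pair(0, a)), pair(a, a)), 0)))  →  pair(0, pair(pair(0, a), k(pair(f(0, a), 0), 0)))   [R7 at 2.2.1]
3. pair(0, pair(pair(0, a), k(pair(f(0, a), 0), 0)))  →  pair(0, pair(pair(0, a), k(pair(a, 0), 0)))   [R1 at 2.2.1.1]
4. pair(0, pair(pair(0, a), k(pair(a, 0), 0)))  →  pair(0, pair(pair(0, a), pair(0, a)))   [R4 at 2.2]

pair(0, pair(pair(0, a), pair(0, a)))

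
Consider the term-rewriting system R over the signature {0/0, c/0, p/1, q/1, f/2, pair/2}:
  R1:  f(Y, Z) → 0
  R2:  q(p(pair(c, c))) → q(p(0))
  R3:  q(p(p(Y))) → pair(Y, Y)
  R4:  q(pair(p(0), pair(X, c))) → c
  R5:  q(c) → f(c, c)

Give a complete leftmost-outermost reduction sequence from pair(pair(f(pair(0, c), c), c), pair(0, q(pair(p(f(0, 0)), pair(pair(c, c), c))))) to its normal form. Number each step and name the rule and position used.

pair(pair(0, c), pair(0, c))

1. pair(pair(f(pair(0, c), c), c), pair(0, q(pair(p(f(0, 0)), pair(pair(c, c), c)))))  →  pair(pair(0, c), pair(0, q(pair(p(f(0, 0)), pair(pair(c, c), c)))))   [R1 at 1.1]
2. pair(pair(0, c), pair(0, q(pair(p(f(0, 0)), pair(pair(c, c), c)))))  →  pair(pair(0, c), pair(0, q(pair(p(0), pair(pair(c, c), c)))))   [R1 at 2.2.1.1.1]
3. pair(pair(0, c), pair(0, q(pair(p(0), pair(pair(c, c), c)))))  →  pair(pair(0, c), pair(0, c))   [R4 at 2.2]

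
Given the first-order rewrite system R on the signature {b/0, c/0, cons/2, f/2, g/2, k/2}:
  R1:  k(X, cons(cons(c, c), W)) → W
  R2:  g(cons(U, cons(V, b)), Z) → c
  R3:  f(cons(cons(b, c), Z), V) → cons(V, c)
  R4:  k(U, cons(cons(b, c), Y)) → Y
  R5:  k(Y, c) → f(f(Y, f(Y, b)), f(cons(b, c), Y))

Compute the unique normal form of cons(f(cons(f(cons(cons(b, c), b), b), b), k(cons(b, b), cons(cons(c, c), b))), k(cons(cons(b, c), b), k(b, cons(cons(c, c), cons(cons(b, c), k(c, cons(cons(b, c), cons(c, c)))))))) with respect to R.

1. cons(f(cons(f(cons(cons(b, c), b), b), b), k(cons(b, b), cons(cons(c, c), b))), k(cons(cons(b, c), b), k(b, cons(cons(c, c), cons(cons(b, c), k(c, cons(cons(b, c), cons(c, c))))))))  →  cons(f(cons(cons(b, c), b), k(cons(b, b), cons(cons(c, c), b))), k(cons(cons(b, c), b), k(b, cons(cons(c, c), cons(cons(b, c), k(c, cons(cons(b, c), cons(c, c))))))))   [R3 at 1.1.1]
2. cons(f(cons(cons(b, c), b), k(cons(b, b), cons(cons(c, c), b))), k(cons(cons(b, c), b), k(b, cons(cons(c, c), cons(cons(b, c), k(c, cons(cons(b, c), cons(c, c))))))))  →  cons(cons(k(cons(b, b), cons(cons(c, c), b)), c), k(cons(cons(b, c), b), k(b, cons(cons(c, c), cons(cons(b, c), k(c, cons(cons(b, c), cons(c, c))))))))   [R3 at 1]
3. cons(cons(k(cons(b, b), cons(cons(c, c), b)), c), k(cons(cons(b, c), b), k(b, cons(cons(c, c), cons(cons(b, c), k(c, cons(cons(b, c), cons(c, c))))))))  →  cons(cons(b, c), k(cons(cons(b, c), b), k(b, cons(cons(c, c), cons(cons(b, c), k(c, cons(cons(b, c), cons(c, c))))))))   [R1 at 1.1]
4. cons(cons(b, c), k(cons(cons(b, c), b), k(b, cons(cons(c, c), cons(cons(b, c), k(c, cons(cons(b, c), cons(c, c))))))))  →  cons(cons(b, c), k(cons(cons(b, c), b), cons(cons(b, c), k(c, cons(cons(b, c), cons(c, c))))))   [R1 at 2.2]
5. cons(cons(b, c), k(cons(cons(b, c), b), cons(cons(b, c), k(c, cons(cons(b, c), cons(c, c))))))  →  cons(cons(b, c), k(c, cons(cons(b, c), cons(c, c))))   [R4 at 2]
6. cons(cons(b, c), k(c, cons(cons(b, c), cons(c, c))))  →  cons(cons(b, c), cons(c, c))   [R4 at 2]

cons(cons(b, c), cons(c, c))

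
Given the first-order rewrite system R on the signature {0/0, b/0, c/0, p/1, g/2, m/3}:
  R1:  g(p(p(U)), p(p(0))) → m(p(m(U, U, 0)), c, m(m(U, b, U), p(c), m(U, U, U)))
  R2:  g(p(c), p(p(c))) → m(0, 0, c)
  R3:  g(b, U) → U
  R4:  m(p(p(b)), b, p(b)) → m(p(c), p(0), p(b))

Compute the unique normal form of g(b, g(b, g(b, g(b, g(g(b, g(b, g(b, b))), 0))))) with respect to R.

0

1. g(b, g(b, g(b, g(b, g(g(b, g(b, g(b, b))), 0)))))  →  g(b, g(b, g(b, g(g(b, g(b, g(b, b))), 0))))   [R3 at ε]
2. g(b, g(b, g(b, g(g(b, g(b, g(b, b))), 0))))  →  g(b, g(b, g(g(b, g(b, g(b, b))), 0)))   [R3 at ε]
3. g(b, g(b, g(g(b, g(b, g(b, b))), 0)))  →  g(b, g(g(b, g(b, g(b, b))), 0))   [R3 at ε]
4. g(b, g(g(b, g(b, g(b, b))), 0))  →  g(g(b, g(b, g(b, b))), 0)   [R3 at ε]
5. g(g(b, g(b, g(b, b))), 0)  →  g(g(b, g(b, b)), 0)   [R3 at 1]
6. g(g(b, g(b, b)), 0)  →  g(g(b, b), 0)   [R3 at 1]
7. g(g(b, b), 0)  →  g(b, 0)   [R3 at 1]
8. g(b, 0)  →  0   [R3 at ε]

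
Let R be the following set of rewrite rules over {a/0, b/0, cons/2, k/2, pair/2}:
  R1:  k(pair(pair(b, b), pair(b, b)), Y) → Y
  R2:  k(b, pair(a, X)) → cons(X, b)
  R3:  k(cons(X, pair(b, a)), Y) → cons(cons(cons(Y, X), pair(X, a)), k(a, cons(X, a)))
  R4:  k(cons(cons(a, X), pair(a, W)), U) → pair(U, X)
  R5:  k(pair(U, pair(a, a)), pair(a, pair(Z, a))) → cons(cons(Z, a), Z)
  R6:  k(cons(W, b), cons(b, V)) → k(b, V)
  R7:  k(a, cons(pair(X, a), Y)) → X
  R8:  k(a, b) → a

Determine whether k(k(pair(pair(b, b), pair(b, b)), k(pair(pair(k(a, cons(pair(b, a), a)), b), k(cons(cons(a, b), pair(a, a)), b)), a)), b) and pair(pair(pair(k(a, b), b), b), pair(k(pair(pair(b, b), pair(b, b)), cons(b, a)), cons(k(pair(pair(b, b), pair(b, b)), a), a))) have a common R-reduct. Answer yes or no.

no — NF(t₁) = a, NF(t₂) = pair(pair(pair(a, b), b), pair(cons(b, a), cons(a, a)))

Reduce t₁ = k(k(pair(pair(b, b), pair(b, b)), k(pair(pair(k(a, cons(pair(b, a), a)), b), k(cons(cons(a, b), pair(a, a)), b)), a)), b):
1. k(k(pair(pair(b, b), pair(b, b)), k(pair(pair(k(a, cons(pair(b, a), a)), b), k(cons(cons(a, b), pair(a, a)), b)), a)), b)  →  k(k(pair(pair(k(a, cons(pair(b, a), a)), b), k(cons(cons(a, b), pair(a, a)), b)), a), b)   [R1 at 1]
2. k(k(pair(pair(k(a, cons(pair(b, a), a)), b), k(cons(cons(a, b), pair(a, a)), b)), a), b)  →  k(k(pair(pair(b, b), k(cons(cons(a, b), pair(a, a)), b)), a), b)   [R7 at 1.1.1.1]
3. k(k(pair(pair(b, b), k(cons(cons(a, b), pair(a, a)), b)), a), b)  →  k(k(pair(pair(b, b), pair(b, b)), a), b)   [R4 at 1.1.2]
4. k(k(pair(pair(b, b), pair(b, b)), a), b)  →  k(a, b)   [R1 at 1]
5. k(a, b)  →  a   [R8 at ε]

Reduce t₂ = pair(pair(pair(k(a, b), b), b), pair(k(pair(pair(b, b), pair(b, b)), cons(b, a)), cons(k(pair(pair(b, b), pair(b, b)), a), a))):
1. pair(pair(pair(k(a, b), b), b), pair(k(pair(pair(b, b), pair(b, b)), cons(b, a)), cons(k(pair(pair(b, b), pair(b, b)), a), a)))  →  pair(pair(pair(a, b), b), pair(k(pair(pair(b, b), pair(b, b)), cons(b, a)), cons(k(pair(pair(b, b), pair(b, b)), a), a)))   [R8 at 1.1.1]
2. pair(pair(pair(a, b), b), pair(k(pair(pair(b, b), pair(b, b)), cons(b, a)), cons(k(pair(pair(b, b), pair(b, b)), a), a)))  →  pair(pair(pair(a, b), b), pair(cons(b, a), cons(k(pair(pair(b, b), pair(b, b)), a), a)))   [R1 at 2.1]
3. pair(pair(pair(a, b), b), pair(cons(b, a), cons(k(pair(pair(b, b), pair(b, b)), a), a)))  →  pair(pair(pair(a, b), b), pair(cons(b, a), cons(a, a)))   [R1 at 2.2.1]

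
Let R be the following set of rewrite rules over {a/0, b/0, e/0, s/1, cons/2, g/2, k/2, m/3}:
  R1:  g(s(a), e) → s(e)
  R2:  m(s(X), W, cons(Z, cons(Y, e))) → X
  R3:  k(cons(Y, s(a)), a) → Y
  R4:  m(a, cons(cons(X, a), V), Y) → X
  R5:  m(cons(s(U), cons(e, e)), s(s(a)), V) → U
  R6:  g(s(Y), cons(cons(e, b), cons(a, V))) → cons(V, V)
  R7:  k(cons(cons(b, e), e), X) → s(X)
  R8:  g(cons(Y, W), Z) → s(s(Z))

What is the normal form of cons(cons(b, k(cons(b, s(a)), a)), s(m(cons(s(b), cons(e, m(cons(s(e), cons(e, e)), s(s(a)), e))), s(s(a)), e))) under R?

cons(cons(b, b), s(b))

1. cons(cons(b, k(cons(b, s(a)), a)), s(m(cons(s(b), cons(e, m(cons(s(e), cons(e, e)), s(s(a)), e))), s(s(a)), e)))  →  cons(cons(b, b), s(m(cons(s(b), cons(e, m(cons(s(e), cons(e, e)), s(s(a)), e))), s(s(a)), e)))   [R3 at 1.2]
2. cons(cons(b, b), s(m(cons(s(b), cons(e, m(cons(s(e), cons(e, e)), s(s(a)), e))), s(s(a)), e)))  →  cons(cons(b, b), s(m(cons(s(b), cons(e, e)), s(s(a)), e)))   [R5 at 2.1.1.2.2]
3. cons(cons(b, b), s(m(cons(s(b), cons(e, e)), s(s(a)), e)))  →  cons(cons(b, b), s(b))   [R5 at 2.1]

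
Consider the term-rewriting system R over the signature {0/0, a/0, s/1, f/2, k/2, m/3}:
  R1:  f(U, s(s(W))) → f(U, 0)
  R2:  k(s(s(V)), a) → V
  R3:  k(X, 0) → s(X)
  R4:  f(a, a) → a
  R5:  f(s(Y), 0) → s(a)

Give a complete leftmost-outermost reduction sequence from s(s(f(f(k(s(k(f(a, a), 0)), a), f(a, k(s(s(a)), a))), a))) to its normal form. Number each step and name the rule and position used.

1. s(s(f(f(k(s(k(f(a, a), 0)), a), f(a, k(s(s(a)), a))), a)))  →  s(s(f(f(k(s(s(f(a, a))), a), f(a, k(s(s(a)), a))), a)))   [R3 at 1.1.1.1.1.1]
2. s(s(f(f(k(s(s(f(a, a))), a), f(a, k(s(s(a)), a))), a)))  →  s(s(f(f(f(a, a), f(a, k(s(s(a)), a))), a)))   [R2 at 1.1.1.1]
3. s(s(f(f(f(a, a), f(a, k(s(s(a)), a))), a)))  →  s(s(f(f(a, f(a, k(s(s(a)), a))), a)))   [R4 at 1.1.1.1]
4. s(s(f(f(a, f(a, k(s(s(a)), a))), a)))  →  s(s(f(f(a, f(a, a)), a)))   [R2 at 1.1.1.2.2]
5. s(s(f(f(a, f(a, a)), a)))  →  s(s(f(f(a, a), a)))   [R4 at 1.1.1.2]
6. s(s(f(f(a, a), a)))  →  s(s(f(a, a)))   [R4 at 1.1.1]
7. s(s(f(a, a)))  →  s(s(a))   [R4 at 1.1]

s(s(a))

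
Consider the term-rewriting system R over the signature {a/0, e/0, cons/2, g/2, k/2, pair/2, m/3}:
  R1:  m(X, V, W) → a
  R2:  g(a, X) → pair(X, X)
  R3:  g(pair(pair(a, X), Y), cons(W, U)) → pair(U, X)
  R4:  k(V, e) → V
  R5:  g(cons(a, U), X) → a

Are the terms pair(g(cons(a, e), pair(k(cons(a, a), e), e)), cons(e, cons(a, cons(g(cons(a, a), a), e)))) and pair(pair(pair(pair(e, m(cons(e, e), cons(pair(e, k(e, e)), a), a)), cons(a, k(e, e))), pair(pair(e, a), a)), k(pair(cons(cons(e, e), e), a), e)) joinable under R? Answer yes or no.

Reduce t₁ = pair(g(cons(a, e), pair(k(cons(a, a), e), e)), cons(e, cons(a, cons(g(cons(a, a), a), e)))):
1. pair(g(cons(a, e), pair(k(cons(a, a), e), e)), cons(e, cons(a, cons(g(cons(a, a), a), e))))  →  pair(a, cons(e, cons(a, cons(g(cons(a, a), a), e))))   [R5 at 1]
2. pair(a, cons(e, cons(a, cons(g(cons(a, a), a), e))))  →  pair(a, cons(e, cons(a, cons(a, e))))   [R5 at 2.2.2.1]

Reduce t₂ = pair(pair(pair(pair(e, m(cons(e, e), cons(pair(e, k(e, e)), a), a)), cons(a, k(e, e))), pair(pair(e, a), a)), k(pair(cons(cons(e, e), e), a), e)):
1. pair(pair(pair(pair(e, m(cons(e, e), cons(pair(e, k(e, e)), a), a)), cons(a, k(e, e))), pair(pair(e, a), a)), k(pair(cons(cons(e, e), e), a), e))  →  pair(pair(pair(pair(e, a), cons(a, k(e, e))), pair(pair(e, a), a)), k(pair(cons(cons(e, e), e), a), e))   [R1 at 1.1.1.2]
2. pair(pair(pair(pair(e, a), cons(a, k(e, e))), pair(pair(e, a), a)), k(pair(cons(cons(e, e), e), a), e))  →  pair(pair(pair(pair(e, a), cons(a, e)), pair(pair(e, a), a)), k(pair(cons(cons(e, e), e), a), e))   [R4 at 1.1.2.2]
3. pair(pair(pair(pair(e, a), cons(a, e)), pair(pair(e, a), a)), k(pair(cons(cons(e, e), e), a), e))  →  pair(pair(pair(pair(e, a), cons(a, e)), pair(pair(e, a), a)), pair(cons(cons(e, e), e), a))   [R4 at 2]

no — NF(t₁) = pair(a, cons(e, cons(a, cons(a, e)))), NF(t₂) = pair(pair(pair(pair(e, a), cons(a, e)), pair(pair(e, a), a)), pair(cons(cons(e, e), e), a))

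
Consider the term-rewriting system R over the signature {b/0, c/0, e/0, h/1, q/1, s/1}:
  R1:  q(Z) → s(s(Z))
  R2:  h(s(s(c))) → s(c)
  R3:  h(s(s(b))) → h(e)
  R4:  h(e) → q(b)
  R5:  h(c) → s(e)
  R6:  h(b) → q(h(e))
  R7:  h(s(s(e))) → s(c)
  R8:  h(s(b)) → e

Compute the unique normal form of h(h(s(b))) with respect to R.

1. h(h(s(b)))  →  h(e)   [R8 at 1]
2. h(e)  →  q(b)   [R4 at ε]
3. q(b)  →  s(s(b))   [R1 at ε]

s(s(b))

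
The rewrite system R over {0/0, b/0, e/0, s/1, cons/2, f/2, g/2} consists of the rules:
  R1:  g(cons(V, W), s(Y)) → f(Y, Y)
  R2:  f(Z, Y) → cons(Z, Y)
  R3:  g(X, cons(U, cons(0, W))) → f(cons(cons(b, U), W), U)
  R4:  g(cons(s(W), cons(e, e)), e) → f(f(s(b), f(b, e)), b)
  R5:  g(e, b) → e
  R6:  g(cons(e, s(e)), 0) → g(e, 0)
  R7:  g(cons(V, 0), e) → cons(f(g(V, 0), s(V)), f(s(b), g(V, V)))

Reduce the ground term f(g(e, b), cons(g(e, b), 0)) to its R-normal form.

cons(e, cons(e, 0))

1. f(g(e, b), cons(g(e, b), 0))  →  cons(g(e, b), cons(g(e, b), 0))   [R2 at ε]
2. cons(g(e, b), cons(g(e, b), 0))  →  cons(e, cons(g(e, b), 0))   [R5 at 1]
3. cons(e, cons(g(e, b), 0))  →  cons(e, cons(e, 0))   [R5 at 2.1]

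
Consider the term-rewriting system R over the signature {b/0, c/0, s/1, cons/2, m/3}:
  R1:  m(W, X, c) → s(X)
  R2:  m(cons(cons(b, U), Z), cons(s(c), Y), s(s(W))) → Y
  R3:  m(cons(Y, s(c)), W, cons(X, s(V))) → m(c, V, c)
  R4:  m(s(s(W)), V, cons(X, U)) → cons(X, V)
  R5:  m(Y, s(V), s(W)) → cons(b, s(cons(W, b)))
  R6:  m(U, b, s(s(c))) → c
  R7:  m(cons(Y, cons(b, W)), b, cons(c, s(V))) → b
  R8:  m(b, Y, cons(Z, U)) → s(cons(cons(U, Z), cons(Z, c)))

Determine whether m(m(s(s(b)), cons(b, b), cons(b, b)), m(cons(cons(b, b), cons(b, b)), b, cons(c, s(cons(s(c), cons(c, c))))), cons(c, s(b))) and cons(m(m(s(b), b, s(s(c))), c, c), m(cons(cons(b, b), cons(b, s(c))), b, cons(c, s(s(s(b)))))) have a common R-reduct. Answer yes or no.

no — NF(t₁) = b, NF(t₂) = cons(s(c), b)

Reduce t₁ = m(m(s(s(b)), cons(b, b), cons(b, b)), m(cons(cons(b, b), cons(b, b)), b, cons(c, s(cons(s(c), cons(c, c))))), cons(c, s(b))):
1. m(m(s(s(b)), cons(b, b), cons(b, b)), m(cons(cons(b, b), cons(b, b)), b, cons(c, s(cons(s(c), cons(c, c))))), cons(c, s(b)))  →  m(cons(b, cons(b, b)), m(cons(cons(b, b), cons(b, b)), b, cons(c, s(cons(s(c), cons(c, c))))), cons(c, s(b)))   [R4 at 1]
2. m(cons(b, cons(b, b)), m(cons(cons(b, b), cons(b, b)), b, cons(c, s(cons(s(c), cons(c, c))))), cons(c, s(b)))  →  m(cons(b, cons(b, b)), b, cons(c, s(b)))   [R7 at 2]
3. m(cons(b, cons(b, b)), b, cons(c, s(b)))  →  b   [R7 at ε]

Reduce t₂ = cons(m(m(s(b), b, s(s(c))), c, c), m(cons(cons(b, b), cons(b, s(c))), b, cons(c, s(s(s(b)))))):
1. cons(m(m(s(b), b, s(s(c))), c, c), m(cons(cons(b, b), cons(b, s(c))), b, cons(c, s(s(s(b))))))  →  cons(s(c), m(cons(cons(b, b), cons(b, s(c))), b, cons(c, s(s(s(b))))))   [R1 at 1]
2. cons(s(c), m(cons(cons(b, b), cons(b, s(c))), b, cons(c, s(s(s(b))))))  →  cons(s(c), b)   [R7 at 2]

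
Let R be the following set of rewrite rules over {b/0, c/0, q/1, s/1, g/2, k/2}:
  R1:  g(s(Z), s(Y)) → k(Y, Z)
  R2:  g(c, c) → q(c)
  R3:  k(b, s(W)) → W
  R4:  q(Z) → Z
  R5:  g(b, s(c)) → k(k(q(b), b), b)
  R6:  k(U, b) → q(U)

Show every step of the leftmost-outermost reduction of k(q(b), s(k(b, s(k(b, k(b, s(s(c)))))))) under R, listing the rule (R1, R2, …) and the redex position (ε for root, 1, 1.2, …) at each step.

1. k(q(b), s(k(b, s(k(b, k(b, s(s(c))))))))  →  k(b, s(k(b, s(k(b, k(b, s(s(c))))))))   [R4 at 1]
2. k(b, s(k(b, s(k(b, k(b, s(s(c))))))))  →  k(b, s(k(b, k(b, s(s(c))))))   [R3 at ε]
3. k(b, s(k(b, k(b, s(s(c))))))  →  k(b, k(b, s(s(c))))   [R3 at ε]
4. k(b, k(b, s(s(c))))  →  k(b, s(c))   [R3 at 2]
5. k(b, s(c))  →  c   [R3 at ε]

c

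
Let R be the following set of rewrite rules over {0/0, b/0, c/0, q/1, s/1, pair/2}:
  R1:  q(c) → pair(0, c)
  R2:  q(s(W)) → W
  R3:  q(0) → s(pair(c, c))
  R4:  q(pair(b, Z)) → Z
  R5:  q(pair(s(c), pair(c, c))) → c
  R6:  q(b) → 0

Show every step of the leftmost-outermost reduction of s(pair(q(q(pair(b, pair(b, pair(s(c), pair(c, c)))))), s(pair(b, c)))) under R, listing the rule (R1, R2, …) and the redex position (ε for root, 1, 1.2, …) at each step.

1. s(pair(q(q(pair(b, pair(b, pair(s(c), pair(c, c)))))), s(pair(b, c))))  →  s(pair(q(pair(b, pair(s(c), pair(c, c)))), s(pair(b, c))))   [R4 at 1.1.1]
2. s(pair(q(pair(b, pair(s(c), pair(c, c)))), s(pair(b, c))))  →  s(pair(pair(s(c), pair(c, c)), s(pair(b, c))))   [R4 at 1.1]

s(pair(pair(s(c), pair(c, c)), s(pair(b, c))))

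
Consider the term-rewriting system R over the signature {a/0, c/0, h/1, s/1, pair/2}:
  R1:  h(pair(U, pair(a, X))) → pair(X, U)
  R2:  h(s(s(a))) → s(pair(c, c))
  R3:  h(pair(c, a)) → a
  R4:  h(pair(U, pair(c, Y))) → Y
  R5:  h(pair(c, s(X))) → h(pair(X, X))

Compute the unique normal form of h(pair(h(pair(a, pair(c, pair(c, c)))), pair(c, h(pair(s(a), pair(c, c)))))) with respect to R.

1. h(pair(h(pair(a, pair(c, pair(c, c)))), pair(c, h(pair(s(a), pair(c, c))))))  →  h(pair(s(a), pair(c, c)))   [R4 at ε]
2. h(pair(s(a), pair(c, c)))  →  c   [R4 at ε]

c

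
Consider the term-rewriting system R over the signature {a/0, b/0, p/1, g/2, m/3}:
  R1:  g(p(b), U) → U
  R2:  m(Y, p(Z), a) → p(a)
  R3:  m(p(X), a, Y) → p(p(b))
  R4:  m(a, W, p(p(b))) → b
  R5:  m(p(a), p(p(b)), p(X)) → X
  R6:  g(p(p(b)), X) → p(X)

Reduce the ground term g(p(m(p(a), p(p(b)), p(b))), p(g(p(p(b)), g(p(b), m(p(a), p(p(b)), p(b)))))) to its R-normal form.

p(p(b))

1. g(p(m(p(a), p(p(b)), p(b))), p(g(p(p(b)), g(p(b), m(p(a), p(p(b)), p(b))))))  →  g(p(b), p(g(p(p(b)), g(p(b), m(p(a), p(p(b)), p(b))))))   [R5 at 1.1]
2. g(p(b), p(g(p(p(b)), g(p(b), m(p(a), p(p(b)), p(b))))))  →  p(g(p(p(b)), g(p(b), m(p(a), p(p(b)), p(b)))))   [R1 at ε]
3. p(g(p(p(b)), g(p(b), m(p(a), p(p(b)), p(b)))))  →  p(p(g(p(b), m(p(a), p(p(b)), p(b)))))   [R6 at 1]
4. p(p(g(p(b), m(p(a), p(p(b)), p(b)))))  →  p(p(m(p(a), p(p(b)), p(b))))   [R1 at 1.1]
5. p(p(m(p(a), p(p(b)), p(b))))  →  p(p(b))   [R5 at 1.1]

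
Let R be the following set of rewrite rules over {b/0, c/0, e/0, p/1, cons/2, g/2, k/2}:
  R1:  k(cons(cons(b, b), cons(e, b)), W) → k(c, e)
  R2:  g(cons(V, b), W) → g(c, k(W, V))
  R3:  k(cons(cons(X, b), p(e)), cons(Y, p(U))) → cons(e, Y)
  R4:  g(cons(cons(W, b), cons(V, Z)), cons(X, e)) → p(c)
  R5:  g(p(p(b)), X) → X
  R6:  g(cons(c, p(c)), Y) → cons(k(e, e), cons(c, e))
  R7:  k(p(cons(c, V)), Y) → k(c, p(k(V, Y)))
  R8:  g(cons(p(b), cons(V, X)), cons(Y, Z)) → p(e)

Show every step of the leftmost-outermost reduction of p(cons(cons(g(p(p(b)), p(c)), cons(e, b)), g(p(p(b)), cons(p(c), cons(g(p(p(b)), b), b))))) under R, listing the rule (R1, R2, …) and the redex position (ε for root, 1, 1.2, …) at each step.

1. p(cons(cons(g(p(p(b)), p(c)), cons(e, b)), g(p(p(b)), cons(p(c), cons(g(p(p(b)), b), b)))))  →  p(cons(cons(p(c), cons(e, b)), g(p(p(b)), cons(p(c), cons(g(p(p(b)), b), b)))))   [R5 at 1.1.1]
2. p(cons(cons(p(c), cons(e, b)), g(p(p(b)), cons(p(c), cons(g(p(p(b)), b), b)))))  →  p(cons(cons(p(c), cons(e, b)), cons(p(c), cons(g(p(p(b)), b), b))))   [R5 at 1.2]
3. p(cons(cons(p(c), cons(e, b)), cons(p(c), cons(g(p(p(b)), b), b))))  →  p(cons(cons(p(c), cons(e, b)), cons(p(c), cons(b, b))))   [R5 at 1.2.2.1]

p(cons(cons(p(c), cons(e, b)), cons(p(c), cons(b, b))))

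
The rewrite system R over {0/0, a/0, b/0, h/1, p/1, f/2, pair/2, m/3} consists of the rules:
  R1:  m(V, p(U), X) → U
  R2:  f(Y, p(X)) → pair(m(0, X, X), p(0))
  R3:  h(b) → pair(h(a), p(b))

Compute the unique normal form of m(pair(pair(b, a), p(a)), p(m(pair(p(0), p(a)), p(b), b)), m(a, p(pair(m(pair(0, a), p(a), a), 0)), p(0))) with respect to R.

b

1. m(pair(pair(b, a), p(a)), p(m(pair(p(0), p(a)), p(b), b)), m(a, p(pair(m(pair(0, a), p(a), a), 0)), p(0)))  →  m(pair(p(0), p(a)), p(b), b)   [R1 at ε]
2. m(pair(p(0), p(a)), p(b), b)  →  b   [R1 at ε]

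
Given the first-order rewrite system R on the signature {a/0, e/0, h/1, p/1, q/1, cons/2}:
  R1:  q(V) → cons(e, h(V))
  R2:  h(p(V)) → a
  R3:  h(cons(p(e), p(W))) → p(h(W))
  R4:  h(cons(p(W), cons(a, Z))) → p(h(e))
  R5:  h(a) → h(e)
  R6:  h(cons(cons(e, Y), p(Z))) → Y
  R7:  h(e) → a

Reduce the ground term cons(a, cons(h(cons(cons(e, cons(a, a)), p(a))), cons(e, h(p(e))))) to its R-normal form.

1. cons(a, cons(h(cons(cons(e, cons(a, a)), p(a))), cons(e, h(p(e)))))  →  cons(a, cons(cons(a, a), cons(e, h(p(e)))))   [R6 at 2.1]
2. cons(a, cons(cons(a, a), cons(e, h(p(e)))))  →  cons(a, cons(cons(a, a), cons(e, a)))   [R2 at 2.2.2]

cons(a, cons(cons(a, a), cons(e, a)))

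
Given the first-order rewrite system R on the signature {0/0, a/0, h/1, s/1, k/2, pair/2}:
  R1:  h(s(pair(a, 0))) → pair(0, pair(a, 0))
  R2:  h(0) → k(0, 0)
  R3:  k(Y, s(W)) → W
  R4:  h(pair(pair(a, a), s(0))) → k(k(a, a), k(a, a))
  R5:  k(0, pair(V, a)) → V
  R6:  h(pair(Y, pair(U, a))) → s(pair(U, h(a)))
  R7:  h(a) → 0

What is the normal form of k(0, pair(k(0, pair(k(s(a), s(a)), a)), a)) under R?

a

1. k(0, pair(k(0, pair(k(s(a), s(a)), a)), a))  →  k(0, pair(k(s(a), s(a)), a))   [R5 at ε]
2. k(0, pair(k(s(a), s(a)), a))  →  k(s(a), s(a))   [R5 at ε]
3. k(s(a), s(a))  →  a   [R3 at ε]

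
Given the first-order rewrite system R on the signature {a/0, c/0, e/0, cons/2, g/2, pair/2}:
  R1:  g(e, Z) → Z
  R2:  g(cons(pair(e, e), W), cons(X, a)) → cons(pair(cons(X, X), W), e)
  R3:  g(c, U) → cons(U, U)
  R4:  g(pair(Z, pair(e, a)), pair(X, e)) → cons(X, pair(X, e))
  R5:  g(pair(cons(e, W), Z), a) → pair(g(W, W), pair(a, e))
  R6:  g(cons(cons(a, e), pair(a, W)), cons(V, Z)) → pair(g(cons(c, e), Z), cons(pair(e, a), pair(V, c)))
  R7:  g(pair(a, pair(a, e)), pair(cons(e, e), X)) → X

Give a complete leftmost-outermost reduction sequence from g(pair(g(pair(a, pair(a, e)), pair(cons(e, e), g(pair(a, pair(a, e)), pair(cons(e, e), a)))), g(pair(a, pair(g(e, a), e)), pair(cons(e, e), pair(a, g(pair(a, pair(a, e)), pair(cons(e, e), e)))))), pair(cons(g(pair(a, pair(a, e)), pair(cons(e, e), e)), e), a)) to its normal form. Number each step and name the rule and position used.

a

1. g(pair(g(pair(a, pair(a, e)), pair(cons(e, e), g(pair(a, pair(a, e)), pair(cons(e, e), a)))), g(pair(a, pair(g(e, a), e)), pair(cons(e, e), pair(a, g(pair(a, pair(a, e)), pair(cons(e, e), e)))))), pair(cons(g(pair(a, pair(a, e)), pair(cons(e, e), e)), e), a))  →  g(pair(g(pair(a, pair(a, e)), pair(cons(e, e), a)), g(pair(a, pair(g(e, a), e)), pair(cons(e, e), pair(a, g(pair(a, pair(a, e)), pair(cons(e, e), e)))))), pair(cons(g(pair(a, pair(a, e)), pair(cons(e, e), e)), e), a))   [R7 at 1.1]
2. g(pair(g(pair(a, pair(a, e)), pair(cons(e, e), a)), g(pair(a, pair(g(e, a), e)), pair(cons(e, e), pair(a, g(pair(a, pair(a, e)), pair(cons(e, e), e)))))), pair(cons(g(pair(a, pair(a, e)), pair(cons(e, e), e)), e), a))  →  g(pair(a, g(pair(a, pair(g(e, a), e)), pair(cons(e, e), pair(a, g(pair(a, pair(a, e)), pair(cons(e, e), e)))))), pair(cons(g(pair(a, pair(a, e)), pair(cons(e, e), e)), e), a))   [R7 at 1.1]
3. g(pair(a, g(pair(a, pair(g(e, a), e)), pair(cons(e, e), pair(a, g(pair(a, pair(a, e)), pair(cons(e, e), e)))))), pair(cons(g(pair(a, pair(a, e)), pair(cons(e, e), e)), e), a))  →  g(pair(a, g(pair(a, pair(a, e)), pair(cons(e, e), pair(a, g(pair(a, pair(a, e)), pair(cons(e, e), e)))))), pair(cons(g(pair(a, pair(a, e)), pair(cons(e, e), e)), e), a))   [R1 at 1.2.1.2.1]
4. g(pair(a, g(pair(a, pair(a, e)), pair(cons(e, e), pair(a, g(pair(a, pair(a, e)), pair(cons(e, e), e)))))), pair(cons(g(pair(a, pair(a, e)), pair(cons(e, e), e)), e), a))  →  g(pair(a, pair(a, g(pair(a, pair(a, e)), pair(cons(e, e), e)))), pair(cons(g(pair(a, pair(a, e)), pair(cons(e, e), e)), e), a))   [R7 at 1.2]
5. g(pair(a, pair(a, g(pair(a, pair(a, e)), pair(cons(e, e), e)))), pair(cons(g(pair(a, pair(a, e)), pair(cons(e, e), e)), e), a))  →  g(pair(a, pair(a, e)), pair(cons(g(pair(a, pair(a, e)), pair(cons(e, e), e)), e), a))   [R7 at 1.2.2]
6. g(pair(a, pair(a, e)), pair(cons(g(pair(a, pair(a, e)), pair(cons(e, e), e)), e), a))  →  g(pair(a, pair(a, e)), pair(cons(e, e), a))   [R7 at 2.1.1]
7. g(pair(a, pair(a, e)), pair(cons(e, e), a))  →  a   [R7 at ε]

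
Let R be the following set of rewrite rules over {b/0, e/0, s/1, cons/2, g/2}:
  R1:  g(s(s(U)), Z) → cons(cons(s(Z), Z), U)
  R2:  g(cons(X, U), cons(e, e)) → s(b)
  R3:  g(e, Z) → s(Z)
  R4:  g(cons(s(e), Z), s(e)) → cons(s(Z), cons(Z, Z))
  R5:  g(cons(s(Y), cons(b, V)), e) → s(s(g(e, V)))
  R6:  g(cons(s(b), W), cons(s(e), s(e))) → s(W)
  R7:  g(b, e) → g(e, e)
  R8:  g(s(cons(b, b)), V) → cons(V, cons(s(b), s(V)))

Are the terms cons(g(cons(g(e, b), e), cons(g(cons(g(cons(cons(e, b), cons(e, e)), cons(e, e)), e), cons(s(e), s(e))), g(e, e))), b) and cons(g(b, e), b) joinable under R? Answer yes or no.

yes — NF(t₁) = cons(s(e), b), NF(t₂) = cons(s(e), b)

Reduce t₁ = cons(g(cons(g(e, b), e), cons(g(cons(g(cons(cons(e, b), cons(e, e)), cons(e, e)), e), cons(s(e), s(e))), g(e, e))), b):
1. cons(g(cons(g(e, b), e), cons(g(cons(g(cons(cons(e, b), cons(e, e)), cons(e, e)), e), cons(s(e), s(e))), g(e, e))), b)  →  cons(g(cons(s(b), e), cons(g(cons(g(cons(cons(e, b), cons(e, e)), cons(e, e)), e), cons(s(e), s(e))), g(e, e))), b)   [R3 at 1.1.1]
2. cons(g(cons(s(b), e), cons(g(cons(g(cons(cons(e, b), cons(e, e)), cons(e, e)), e), cons(s(e), s(e))), g(e, e))), b)  →  cons(g(cons(s(b), e), cons(g(cons(s(b), e), cons(s(e), s(e))), g(e, e))), b)   [R2 at 1.2.1.1.1]
3. cons(g(cons(s(b), e), cons(g(cons(s(b), e), cons(s(e), s(e))), g(e, e))), b)  →  cons(g(cons(s(b), e), cons(s(e), g(e, e))), b)   [R6 at 1.2.1]
4. cons(g(cons(s(b), e), cons(s(e), g(e, e))), b)  →  cons(g(cons(s(b), e), cons(s(e), s(e))), b)   [R3 at 1.2.2]
5. cons(g(cons(s(b), e), cons(s(e), s(e))), b)  →  cons(s(e), b)   [R6 at 1]

Reduce t₂ = cons(g(b, e), b):
1. cons(g(b, e), b)  →  cons(g(e, e), b)   [R7 at 1]
2. cons(g(e, e), b)  →  cons(s(e), b)   [R3 at 1]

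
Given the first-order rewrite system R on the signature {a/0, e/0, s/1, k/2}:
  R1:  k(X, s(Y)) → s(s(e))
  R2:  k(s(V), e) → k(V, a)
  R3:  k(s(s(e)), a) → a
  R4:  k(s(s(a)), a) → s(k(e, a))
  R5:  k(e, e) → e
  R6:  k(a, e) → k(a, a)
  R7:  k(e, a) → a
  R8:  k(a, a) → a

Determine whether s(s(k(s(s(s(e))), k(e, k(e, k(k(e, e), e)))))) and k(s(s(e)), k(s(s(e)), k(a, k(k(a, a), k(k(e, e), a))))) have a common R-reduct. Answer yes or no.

Reduce t₁ = s(s(k(s(s(s(e))), k(e, k(e, k(k(e, e), e)))))):
1. s(s(k(s(s(s(e))), k(e, k(e, k(k(e, e), e))))))  →  s(s(k(s(s(s(e))), k(e, k(e, k(e, e))))))   [R5 at 1.1.2.2.2.1]
2. s(s(k(s(s(s(e))), k(e, k(e, k(e, e))))))  →  s(s(k(s(s(s(e))), k(e, k(e, e)))))   [R5 at 1.1.2.2.2]
3. s(s(k(s(s(s(e))), k(e, k(e, e)))))  →  s(s(k(s(s(s(e))), k(e, e))))   [R5 at 1.1.2.2]
4. s(s(k(s(s(s(e))), k(e, e))))  →  s(s(k(s(s(s(e))), e)))   [R5 at 1.1.2]
5. s(s(k(s(s(s(e))), e)))  →  s(s(k(s(s(e)), a)))   [R2 at 1.1]
6. s(s(k(s(s(e)), a)))  →  s(s(a))   [R3 at 1.1]

Reduce t₂ = k(s(s(e)), k(s(s(e)), k(a, k(k(a, a), k(k(e, e), a))))):
1. k(s(s(e)), k(s(s(e)), k(a, k(k(a, a), k(k(e, e), a)))))  →  k(s(s(e)), k(s(s(e)), k(a, k(a, k(k(e, e), a)))))   [R8 at 2.2.2.1]
2. k(s(s(e)), k(s(s(e)), k(a, k(a, k(k(e, e), a)))))  →  k(s(s(e)), k(s(s(e)), k(a, k(a, k(e, a)))))   [R5 at 2.2.2.2.1]
3. k(s(s(e)), k(s(s(e)), k(a, k(a, k(e, a)))))  →  k(s(s(e)), k(s(s(e)), k(a, k(a, a))))   [R7 at 2.2.2.2]
4. k(s(s(e)), k(s(s(e)), k(a, k(a, a))))  →  k(s(s(e)), k(s(s(e)), k(a, a)))   [R8 at 2.2.2]
5. k(s(s(e)), k(s(s(e)), k(a, a)))  →  k(s(s(e)), k(s(s(e)), a))   [R8 at 2.2]
6. k(s(s(e)), k(s(s(e)), a))  →  k(s(s(e)), a)   [R3 at 2]
7. k(s(s(e)), a)  →  a   [R3 at ε]

no — NF(t₁) = s(s(a)), NF(t₂) = a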